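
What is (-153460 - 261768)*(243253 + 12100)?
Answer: -106029715484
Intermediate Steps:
(-153460 - 261768)*(243253 + 12100) = -415228*255353 = -106029715484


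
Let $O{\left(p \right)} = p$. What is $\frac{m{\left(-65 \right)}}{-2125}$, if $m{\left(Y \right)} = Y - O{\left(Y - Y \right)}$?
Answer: $\frac{13}{425} \approx 0.030588$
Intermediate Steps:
$m{\left(Y \right)} = Y$ ($m{\left(Y \right)} = Y - \left(Y - Y\right) = Y - 0 = Y + 0 = Y$)
$\frac{m{\left(-65 \right)}}{-2125} = - \frac{65}{-2125} = \left(-65\right) \left(- \frac{1}{2125}\right) = \frac{13}{425}$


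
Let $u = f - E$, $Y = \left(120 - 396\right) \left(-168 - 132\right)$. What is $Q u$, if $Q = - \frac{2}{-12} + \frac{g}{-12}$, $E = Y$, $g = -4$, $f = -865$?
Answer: $- \frac{83665}{2} \approx -41833.0$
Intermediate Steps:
$Y = 82800$ ($Y = \left(-276\right) \left(-300\right) = 82800$)
$E = 82800$
$Q = \frac{1}{2}$ ($Q = - \frac{2}{-12} - \frac{4}{-12} = \left(-2\right) \left(- \frac{1}{12}\right) - - \frac{1}{3} = \frac{1}{6} + \frac{1}{3} = \frac{1}{2} \approx 0.5$)
$u = -83665$ ($u = -865 - 82800 = -83665$)
$Q u = \frac{1}{2} \left(-83665\right) = - \frac{83665}{2}$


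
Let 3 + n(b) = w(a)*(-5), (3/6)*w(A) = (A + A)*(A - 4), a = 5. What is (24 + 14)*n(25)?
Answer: -3914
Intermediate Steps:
w(A) = 4*A*(-4 + A) (w(A) = 2*((A + A)*(A - 4)) = 2*((2*A)*(-4 + A)) = 2*(2*A*(-4 + A)) = 4*A*(-4 + A))
n(b) = -103 (n(b) = -3 + (4*5*(-4 + 5))*(-5) = -3 + (4*5*1)*(-5) = -3 + 20*(-5) = -3 - 100 = -103)
(24 + 14)*n(25) = (24 + 14)*(-103) = 38*(-103) = -3914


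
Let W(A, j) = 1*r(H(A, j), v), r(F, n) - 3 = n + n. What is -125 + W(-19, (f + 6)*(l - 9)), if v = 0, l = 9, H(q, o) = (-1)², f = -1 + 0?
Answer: -122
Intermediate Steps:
f = -1
H(q, o) = 1
r(F, n) = 3 + 2*n (r(F, n) = 3 + (n + n) = 3 + 2*n)
W(A, j) = 3 (W(A, j) = 1*(3 + 2*0) = 1*(3 + 0) = 1*3 = 3)
-125 + W(-19, (f + 6)*(l - 9)) = -125 + 3 = -122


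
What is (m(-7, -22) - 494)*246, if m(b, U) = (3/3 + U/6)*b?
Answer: -116932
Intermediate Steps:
m(b, U) = b*(1 + U/6) (m(b, U) = (3*(1/3) + U*(1/6))*b = (1 + U/6)*b = b*(1 + U/6))
(m(-7, -22) - 494)*246 = ((1/6)*(-7)*(6 - 22) - 494)*246 = ((1/6)*(-7)*(-16) - 494)*246 = (56/3 - 494)*246 = -1426/3*246 = -116932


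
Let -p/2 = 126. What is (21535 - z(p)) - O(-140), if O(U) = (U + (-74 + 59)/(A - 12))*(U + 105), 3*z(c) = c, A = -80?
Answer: 1538673/92 ≈ 16725.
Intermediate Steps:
p = -252 (p = -2*126 = -252)
z(c) = c/3
O(U) = (105 + U)*(15/92 + U) (O(U) = (U + (-74 + 59)/(-80 - 12))*(U + 105) = (U - 15/(-92))*(105 + U) = (U - 15*(-1/92))*(105 + U) = (U + 15/92)*(105 + U) = (15/92 + U)*(105 + U) = (105 + U)*(15/92 + U))
(21535 - z(p)) - O(-140) = (21535 - (-252)/3) - (1575/92 + (-140)**2 + (9675/92)*(-140)) = (21535 - 1*(-84)) - (1575/92 + 19600 - 338625/23) = (21535 + 84) - 1*450275/92 = 21619 - 450275/92 = 1538673/92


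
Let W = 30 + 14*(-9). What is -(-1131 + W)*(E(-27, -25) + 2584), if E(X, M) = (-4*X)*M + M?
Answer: -173007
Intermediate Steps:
E(X, M) = M - 4*M*X (E(X, M) = -4*M*X + M = M - 4*M*X)
W = -96 (W = 30 - 126 = -96)
-(-1131 + W)*(E(-27, -25) + 2584) = -(-1131 - 96)*(-25*(1 - 4*(-27)) + 2584) = -(-1227)*(-25*(1 + 108) + 2584) = -(-1227)*(-25*109 + 2584) = -(-1227)*(-2725 + 2584) = -(-1227)*(-141) = -1*173007 = -173007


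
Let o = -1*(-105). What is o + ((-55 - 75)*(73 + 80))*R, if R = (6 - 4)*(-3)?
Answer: 119445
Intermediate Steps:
o = 105
R = -6 (R = 2*(-3) = -6)
o + ((-55 - 75)*(73 + 80))*R = 105 + ((-55 - 75)*(73 + 80))*(-6) = 105 - 130*153*(-6) = 105 - 19890*(-6) = 105 + 119340 = 119445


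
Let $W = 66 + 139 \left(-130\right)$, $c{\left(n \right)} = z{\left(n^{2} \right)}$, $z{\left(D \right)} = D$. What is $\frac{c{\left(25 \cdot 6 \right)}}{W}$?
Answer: $- \frac{5625}{4501} \approx -1.2497$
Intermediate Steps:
$c{\left(n \right)} = n^{2}$
$W = -18004$ ($W = 66 - 18070 = -18004$)
$\frac{c{\left(25 \cdot 6 \right)}}{W} = \frac{\left(25 \cdot 6\right)^{2}}{-18004} = 150^{2} \left(- \frac{1}{18004}\right) = 22500 \left(- \frac{1}{18004}\right) = - \frac{5625}{4501}$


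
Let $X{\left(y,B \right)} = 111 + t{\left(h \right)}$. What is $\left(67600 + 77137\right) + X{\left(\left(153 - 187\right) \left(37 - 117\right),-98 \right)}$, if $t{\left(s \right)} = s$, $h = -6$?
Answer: $144842$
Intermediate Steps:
$X{\left(y,B \right)} = 105$ ($X{\left(y,B \right)} = 111 - 6 = 105$)
$\left(67600 + 77137\right) + X{\left(\left(153 - 187\right) \left(37 - 117\right),-98 \right)} = \left(67600 + 77137\right) + 105 = 144737 + 105 = 144842$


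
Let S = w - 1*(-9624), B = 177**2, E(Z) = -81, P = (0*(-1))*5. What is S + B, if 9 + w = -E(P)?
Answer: 41025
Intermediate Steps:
P = 0 (P = 0*5 = 0)
B = 31329
w = 72 (w = -9 - 1*(-81) = -9 + 81 = 72)
S = 9696 (S = 72 - 1*(-9624) = 72 + 9624 = 9696)
S + B = 9696 + 31329 = 41025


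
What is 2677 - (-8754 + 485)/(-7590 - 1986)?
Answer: 25626683/9576 ≈ 2676.1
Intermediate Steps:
2677 - (-8754 + 485)/(-7590 - 1986) = 2677 - (-8269)/(-9576) = 2677 - (-8269)*(-1)/9576 = 2677 - 1*8269/9576 = 2677 - 8269/9576 = 25626683/9576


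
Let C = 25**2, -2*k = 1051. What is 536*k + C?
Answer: -281043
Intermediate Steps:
k = -1051/2 (k = -1/2*1051 = -1051/2 ≈ -525.50)
C = 625
536*k + C = 536*(-1051/2) + 625 = -281668 + 625 = -281043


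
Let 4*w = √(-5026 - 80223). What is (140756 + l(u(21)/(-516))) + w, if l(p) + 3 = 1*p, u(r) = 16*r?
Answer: 6052351/43 + I*√85249/4 ≈ 1.4075e+5 + 72.994*I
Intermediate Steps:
l(p) = -3 + p (l(p) = -3 + 1*p = -3 + p)
w = I*√85249/4 (w = √(-5026 - 80223)/4 = √(-85249)/4 = (I*√85249)/4 = I*√85249/4 ≈ 72.994*I)
(140756 + l(u(21)/(-516))) + w = (140756 + (-3 + (16*21)/(-516))) + I*√85249/4 = (140756 + (-3 + 336*(-1/516))) + I*√85249/4 = (140756 + (-3 - 28/43)) + I*√85249/4 = (140756 - 157/43) + I*√85249/4 = 6052351/43 + I*√85249/4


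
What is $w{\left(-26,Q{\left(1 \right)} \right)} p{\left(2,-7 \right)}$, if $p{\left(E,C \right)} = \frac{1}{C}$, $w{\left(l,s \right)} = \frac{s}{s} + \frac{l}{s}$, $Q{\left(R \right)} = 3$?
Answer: $\frac{23}{21} \approx 1.0952$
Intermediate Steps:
$w{\left(l,s \right)} = 1 + \frac{l}{s}$
$w{\left(-26,Q{\left(1 \right)} \right)} p{\left(2,-7 \right)} = \frac{\frac{1}{3} \left(-26 + 3\right)}{-7} = \frac{1}{3} \left(-23\right) \left(- \frac{1}{7}\right) = \left(- \frac{23}{3}\right) \left(- \frac{1}{7}\right) = \frac{23}{21}$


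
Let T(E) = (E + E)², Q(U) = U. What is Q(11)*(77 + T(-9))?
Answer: 4411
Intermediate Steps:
T(E) = 4*E² (T(E) = (2*E)² = 4*E²)
Q(11)*(77 + T(-9)) = 11*(77 + 4*(-9)²) = 11*(77 + 4*81) = 11*(77 + 324) = 11*401 = 4411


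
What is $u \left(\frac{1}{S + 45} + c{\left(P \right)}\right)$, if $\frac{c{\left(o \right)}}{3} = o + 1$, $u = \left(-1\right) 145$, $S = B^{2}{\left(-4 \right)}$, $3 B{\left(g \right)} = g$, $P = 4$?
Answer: $- \frac{916980}{421} \approx -2178.1$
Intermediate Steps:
$B{\left(g \right)} = \frac{g}{3}$
$S = \frac{16}{9}$ ($S = \left(\frac{1}{3} \left(-4\right)\right)^{2} = \left(- \frac{4}{3}\right)^{2} = \frac{16}{9} \approx 1.7778$)
$u = -145$
$c{\left(o \right)} = 3 + 3 o$ ($c{\left(o \right)} = 3 \left(o + 1\right) = 3 \left(1 + o\right) = 3 + 3 o$)
$u \left(\frac{1}{S + 45} + c{\left(P \right)}\right) = - 145 \left(\frac{1}{\frac{16}{9} + 45} + \left(3 + 3 \cdot 4\right)\right) = - 145 \left(\frac{1}{\frac{421}{9}} + \left(3 + 12\right)\right) = - 145 \left(\frac{9}{421} + 15\right) = \left(-145\right) \frac{6324}{421} = - \frac{916980}{421}$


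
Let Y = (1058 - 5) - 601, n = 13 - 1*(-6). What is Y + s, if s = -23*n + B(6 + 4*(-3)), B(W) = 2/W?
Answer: 44/3 ≈ 14.667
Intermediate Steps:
n = 19 (n = 13 + 6 = 19)
s = -1312/3 (s = -23*19 + 2/(6 + 4*(-3)) = -437 + 2/(6 - 12) = -437 + 2/(-6) = -437 + 2*(-1/6) = -437 - 1/3 = -1312/3 ≈ -437.33)
Y = 452 (Y = 1053 - 601 = 452)
Y + s = 452 - 1312/3 = 44/3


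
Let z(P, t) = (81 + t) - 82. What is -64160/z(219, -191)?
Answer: 2005/6 ≈ 334.17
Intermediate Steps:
z(P, t) = -1 + t
-64160/z(219, -191) = -64160/(-1 - 191) = -64160/(-192) = -64160*(-1/192) = 2005/6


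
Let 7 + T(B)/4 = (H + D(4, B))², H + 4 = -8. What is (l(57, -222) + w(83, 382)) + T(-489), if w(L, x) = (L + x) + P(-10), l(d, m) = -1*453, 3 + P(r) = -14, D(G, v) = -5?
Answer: 1123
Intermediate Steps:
H = -12 (H = -4 - 8 = -12)
P(r) = -17 (P(r) = -3 - 14 = -17)
l(d, m) = -453
w(L, x) = -17 + L + x (w(L, x) = (L + x) - 17 = -17 + L + x)
T(B) = 1128 (T(B) = -28 + 4*(-12 - 5)² = -28 + 4*(-17)² = -28 + 4*289 = -28 + 1156 = 1128)
(l(57, -222) + w(83, 382)) + T(-489) = (-453 + (-17 + 83 + 382)) + 1128 = (-453 + 448) + 1128 = -5 + 1128 = 1123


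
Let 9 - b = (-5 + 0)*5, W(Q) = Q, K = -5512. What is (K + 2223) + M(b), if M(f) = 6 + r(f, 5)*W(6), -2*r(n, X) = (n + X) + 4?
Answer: -3412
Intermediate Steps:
r(n, X) = -2 - X/2 - n/2 (r(n, X) = -((n + X) + 4)/2 = -((X + n) + 4)/2 = -(4 + X + n)/2 = -2 - X/2 - n/2)
b = 34 (b = 9 - (-5 + 0)*5 = 9 - (-5)*5 = 9 - 1*(-25) = 9 + 25 = 34)
M(f) = -21 - 3*f (M(f) = 6 + (-2 - 1/2*5 - f/2)*6 = 6 + (-2 - 5/2 - f/2)*6 = 6 + (-9/2 - f/2)*6 = 6 + (-27 - 3*f) = -21 - 3*f)
(K + 2223) + M(b) = (-5512 + 2223) + (-21 - 3*34) = -3289 + (-21 - 102) = -3289 - 123 = -3412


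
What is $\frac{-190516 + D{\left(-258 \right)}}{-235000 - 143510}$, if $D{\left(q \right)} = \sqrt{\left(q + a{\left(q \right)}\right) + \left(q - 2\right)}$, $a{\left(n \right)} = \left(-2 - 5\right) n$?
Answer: $\frac{95258}{189255} - \frac{\sqrt{322}}{189255} \approx 0.50324$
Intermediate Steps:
$a{\left(n \right)} = - 7 n$ ($a{\left(n \right)} = \left(-2 - 5\right) n = - 7 n$)
$D{\left(q \right)} = \sqrt{-2 - 5 q}$ ($D{\left(q \right)} = \sqrt{\left(q - 7 q\right) + \left(q - 2\right)} = \sqrt{- 6 q + \left(-2 + q\right)} = \sqrt{-2 - 5 q}$)
$\frac{-190516 + D{\left(-258 \right)}}{-235000 - 143510} = \frac{-190516 + \sqrt{-2 - -1290}}{-235000 - 143510} = \frac{-190516 + \sqrt{-2 + 1290}}{-378510} = \left(-190516 + \sqrt{1288}\right) \left(- \frac{1}{378510}\right) = \left(-190516 + 2 \sqrt{322}\right) \left(- \frac{1}{378510}\right) = \frac{95258}{189255} - \frac{\sqrt{322}}{189255}$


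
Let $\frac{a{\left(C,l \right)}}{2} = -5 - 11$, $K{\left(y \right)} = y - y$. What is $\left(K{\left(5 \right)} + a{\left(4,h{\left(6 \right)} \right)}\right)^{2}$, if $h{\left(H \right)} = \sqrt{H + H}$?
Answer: $1024$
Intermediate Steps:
$h{\left(H \right)} = \sqrt{2} \sqrt{H}$ ($h{\left(H \right)} = \sqrt{2 H} = \sqrt{2} \sqrt{H}$)
$K{\left(y \right)} = 0$
$a{\left(C,l \right)} = -32$ ($a{\left(C,l \right)} = 2 \left(-5 - 11\right) = 2 \left(-16\right) = -32$)
$\left(K{\left(5 \right)} + a{\left(4,h{\left(6 \right)} \right)}\right)^{2} = \left(0 - 32\right)^{2} = \left(-32\right)^{2} = 1024$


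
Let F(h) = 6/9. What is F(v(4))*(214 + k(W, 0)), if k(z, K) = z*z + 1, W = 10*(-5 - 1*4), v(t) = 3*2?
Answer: 16630/3 ≈ 5543.3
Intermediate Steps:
v(t) = 6
W = -90 (W = 10*(-5 - 4) = 10*(-9) = -90)
F(h) = 2/3 (F(h) = 6*(1/9) = 2/3)
k(z, K) = 1 + z**2 (k(z, K) = z**2 + 1 = 1 + z**2)
F(v(4))*(214 + k(W, 0)) = 2*(214 + (1 + (-90)**2))/3 = 2*(214 + (1 + 8100))/3 = 2*(214 + 8101)/3 = (2/3)*8315 = 16630/3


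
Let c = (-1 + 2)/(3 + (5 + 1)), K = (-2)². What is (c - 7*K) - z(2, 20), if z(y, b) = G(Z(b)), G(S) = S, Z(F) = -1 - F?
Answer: -62/9 ≈ -6.8889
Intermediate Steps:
z(y, b) = -1 - b
K = 4
c = ⅑ (c = 1/(3 + 6) = 1/9 = 1*(⅑) = ⅑ ≈ 0.11111)
(c - 7*K) - z(2, 20) = (⅑ - 7*4) - (-1 - 1*20) = (⅑ - 28) - (-1 - 20) = -251/9 - 1*(-21) = -251/9 + 21 = -62/9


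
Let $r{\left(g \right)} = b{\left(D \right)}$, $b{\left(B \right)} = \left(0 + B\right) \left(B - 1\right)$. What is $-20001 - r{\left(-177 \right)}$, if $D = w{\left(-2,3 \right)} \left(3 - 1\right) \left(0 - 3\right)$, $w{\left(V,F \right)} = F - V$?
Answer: $-20931$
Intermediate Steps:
$D = -30$ ($D = \left(3 - -2\right) \left(3 - 1\right) \left(0 - 3\right) = \left(3 + 2\right) 2 \left(-3\right) = 5 \left(-6\right) = -30$)
$b{\left(B \right)} = B \left(-1 + B\right)$
$r{\left(g \right)} = 930$ ($r{\left(g \right)} = - 30 \left(-1 - 30\right) = \left(-30\right) \left(-31\right) = 930$)
$-20001 - r{\left(-177 \right)} = -20001 - 930 = -20931$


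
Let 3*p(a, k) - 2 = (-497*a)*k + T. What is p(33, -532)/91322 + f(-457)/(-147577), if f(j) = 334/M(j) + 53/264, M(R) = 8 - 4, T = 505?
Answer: 5150840843765/161724321528 ≈ 31.850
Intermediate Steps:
M(R) = 4
p(a, k) = 169 - 497*a*k/3 (p(a, k) = 2/3 + ((-497*a)*k + 505)/3 = 2/3 + (-497*a*k + 505)/3 = 2/3 + (505 - 497*a*k)/3 = 2/3 + (505/3 - 497*a*k/3) = 169 - 497*a*k/3)
f(j) = 22097/264 (f(j) = 334/4 + 53/264 = 334*(1/4) + 53*(1/264) = 167/2 + 53/264 = 22097/264)
p(33, -532)/91322 + f(-457)/(-147577) = (169 - 497/3*33*(-532))/91322 + (22097/264)/(-147577) = (169 + 2908444)*(1/91322) + (22097/264)*(-1/147577) = 2908613*(1/91322) - 22097/38960328 = 2908613/91322 - 22097/38960328 = 5150840843765/161724321528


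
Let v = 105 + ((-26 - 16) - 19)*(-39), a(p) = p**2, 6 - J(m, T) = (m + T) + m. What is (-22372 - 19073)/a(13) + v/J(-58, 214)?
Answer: -46008/169 ≈ -272.24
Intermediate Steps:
J(m, T) = 6 - T - 2*m (J(m, T) = 6 - ((m + T) + m) = 6 - ((T + m) + m) = 6 - (T + 2*m) = 6 + (-T - 2*m) = 6 - T - 2*m)
v = 2484 (v = 105 + (-42 - 19)*(-39) = 105 - 61*(-39) = 105 + 2379 = 2484)
(-22372 - 19073)/a(13) + v/J(-58, 214) = (-22372 - 19073)/(13**2) + 2484/(6 - 1*214 - 2*(-58)) = -41445/169 + 2484/(6 - 214 + 116) = -41445*1/169 + 2484/(-92) = -41445/169 + 2484*(-1/92) = -41445/169 - 27 = -46008/169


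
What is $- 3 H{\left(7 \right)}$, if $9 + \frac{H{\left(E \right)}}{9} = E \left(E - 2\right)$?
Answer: $-702$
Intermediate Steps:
$H{\left(E \right)} = -81 + 9 E \left(-2 + E\right)$ ($H{\left(E \right)} = -81 + 9 E \left(E - 2\right) = -81 + 9 E \left(-2 + E\right)$)
$- 3 H{\left(7 \right)} = - 3 \left(-81 - 126 + 9 \cdot 7^{2}\right) = - 3 \left(-81 - 126 + 9 \cdot 49\right) = - 3 \left(-81 - 126 + 441\right) = \left(-3\right) 234 = -702$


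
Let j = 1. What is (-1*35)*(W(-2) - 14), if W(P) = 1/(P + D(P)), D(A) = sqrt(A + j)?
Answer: 504 + 7*I ≈ 504.0 + 7.0*I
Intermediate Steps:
D(A) = sqrt(1 + A) (D(A) = sqrt(A + 1) = sqrt(1 + A))
W(P) = 1/(P + sqrt(1 + P))
(-1*35)*(W(-2) - 14) = (-1*35)*(1/(-2 + sqrt(1 - 2)) - 14) = -35*(1/(-2 + sqrt(-1)) - 14) = -35*(1/(-2 + I) - 14) = -35*((-2 - I)/5 - 14) = -35*(-14 + (-2 - I)/5) = 490 - 7*(-2 - I)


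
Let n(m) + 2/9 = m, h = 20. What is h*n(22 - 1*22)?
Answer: -40/9 ≈ -4.4444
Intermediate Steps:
n(m) = -2/9 + m
h*n(22 - 1*22) = 20*(-2/9 + (22 - 1*22)) = 20*(-2/9 + (22 - 22)) = 20*(-2/9 + 0) = 20*(-2/9) = -40/9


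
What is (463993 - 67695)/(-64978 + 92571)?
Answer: 396298/27593 ≈ 14.362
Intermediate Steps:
(463993 - 67695)/(-64978 + 92571) = 396298/27593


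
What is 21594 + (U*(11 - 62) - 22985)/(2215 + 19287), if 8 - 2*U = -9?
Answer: 928581539/43004 ≈ 21593.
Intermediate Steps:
U = 17/2 (U = 4 - ½*(-9) = 4 + 9/2 = 17/2 ≈ 8.5000)
21594 + (U*(11 - 62) - 22985)/(2215 + 19287) = 21594 + (17*(11 - 62)/2 - 22985)/(2215 + 19287) = 21594 + ((17/2)*(-51) - 22985)/21502 = 21594 + (-867/2 - 22985)*(1/21502) = 21594 - 46837/2*1/21502 = 21594 - 46837/43004 = 928581539/43004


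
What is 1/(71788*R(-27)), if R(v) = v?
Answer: -1/1938276 ≈ -5.1592e-7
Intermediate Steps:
1/(71788*R(-27)) = 1/(71788*(-27)) = (1/71788)*(-1/27) = -1/1938276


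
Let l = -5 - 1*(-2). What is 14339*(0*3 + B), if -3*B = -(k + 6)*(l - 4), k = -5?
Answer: -100373/3 ≈ -33458.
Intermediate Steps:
l = -3 (l = -5 + 2 = -3)
B = -7/3 (B = -(-1)*(-5 + 6)*(-3 - 4)/3 = -(-1)*1*(-7)/3 = -(-1)*(-7)/3 = -⅓*7 = -7/3 ≈ -2.3333)
14339*(0*3 + B) = 14339*(0*3 - 7/3) = 14339*(0 - 7/3) = 14339*(-7/3) = -100373/3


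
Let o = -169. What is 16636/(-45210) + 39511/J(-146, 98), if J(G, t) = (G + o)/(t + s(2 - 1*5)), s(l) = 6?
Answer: -6192654686/474705 ≈ -13045.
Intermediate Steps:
J(G, t) = (-169 + G)/(6 + t) (J(G, t) = (G - 169)/(t + 6) = (-169 + G)/(6 + t))
16636/(-45210) + 39511/J(-146, 98) = 16636/(-45210) + 39511/(((-169 - 146)/(6 + 98))) = 16636*(-1/45210) + 39511/((-315/104)) = -8318/22605 + 39511/(((1/104)*(-315))) = -8318/22605 + 39511/(-315/104) = -8318/22605 + 39511*(-104/315) = -8318/22605 - 4109144/315 = -6192654686/474705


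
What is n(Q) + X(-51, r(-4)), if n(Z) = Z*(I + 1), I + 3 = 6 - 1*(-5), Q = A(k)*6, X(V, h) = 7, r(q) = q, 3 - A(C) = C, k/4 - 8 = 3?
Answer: -2207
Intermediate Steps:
k = 44 (k = 32 + 4*3 = 32 + 12 = 44)
A(C) = 3 - C
Q = -246 (Q = (3 - 1*44)*6 = (3 - 44)*6 = -41*6 = -246)
I = 8 (I = -3 + (6 - 1*(-5)) = -3 + (6 + 5) = -3 + 11 = 8)
n(Z) = 9*Z (n(Z) = Z*(8 + 1) = Z*9 = 9*Z)
n(Q) + X(-51, r(-4)) = 9*(-246) + 7 = -2214 + 7 = -2207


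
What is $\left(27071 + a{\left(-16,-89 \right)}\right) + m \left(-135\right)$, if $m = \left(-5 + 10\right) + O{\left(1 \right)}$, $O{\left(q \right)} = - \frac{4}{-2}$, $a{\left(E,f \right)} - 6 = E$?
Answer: $26116$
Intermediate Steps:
$a{\left(E,f \right)} = 6 + E$
$O{\left(q \right)} = 2$ ($O{\left(q \right)} = \left(-4\right) \left(- \frac{1}{2}\right) = 2$)
$m = 7$ ($m = \left(-5 + 10\right) + 2 = 5 + 2 = 7$)
$\left(27071 + a{\left(-16,-89 \right)}\right) + m \left(-135\right) = \left(27071 + \left(6 - 16\right)\right) + 7 \left(-135\right) = \left(27071 - 10\right) - 945 = 27061 - 945 = 26116$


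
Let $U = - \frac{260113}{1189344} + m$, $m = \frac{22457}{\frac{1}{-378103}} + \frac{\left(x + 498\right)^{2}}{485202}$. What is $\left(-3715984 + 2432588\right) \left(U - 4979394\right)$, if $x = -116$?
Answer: $\frac{87392612698497882941498145}{8014890104} \approx 1.0904 \cdot 10^{16}$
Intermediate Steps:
$m = - \frac{2059939421610709}{242601}$ ($m = \frac{22457}{\frac{1}{-378103}} + \frac{\left(-116 + 498\right)^{2}}{485202} = \frac{22457}{- \frac{1}{378103}} + 382^{2} \cdot \frac{1}{485202} = 22457 \left(-378103\right) + 145924 \cdot \frac{1}{485202} = -8491059071 + \frac{72962}{242601} = - \frac{2059939421610709}{242601} \approx -8.4911 \cdot 10^{9}$)
$U = - \frac{272219621279918973201}{32059560416}$ ($U = - \frac{260113}{1189344} - \frac{2059939421610709}{242601} = - \frac{272219621279918973201}{32059560416} \approx -8.4911 \cdot 10^{9}$)
$\left(-3715984 + 2432588\right) \left(U - 4979394\right) = \left(-3715984 + 2432588\right) \left(- \frac{272219621279918973201}{32059560416} - 4979394\right) = \left(-1283396\right) \left(- \frac{272379258462697041105}{32059560416}\right) = \frac{87392612698497882941498145}{8014890104}$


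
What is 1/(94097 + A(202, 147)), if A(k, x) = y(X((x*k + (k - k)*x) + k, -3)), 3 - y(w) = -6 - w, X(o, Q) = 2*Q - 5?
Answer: 1/94095 ≈ 1.0628e-5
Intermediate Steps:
X(o, Q) = -5 + 2*Q
y(w) = 9 + w (y(w) = 3 - (-6 - w) = 3 + (6 + w) = 9 + w)
A(k, x) = -2 (A(k, x) = 9 + (-5 + 2*(-3)) = 9 + (-5 - 6) = 9 - 11 = -2)
1/(94097 + A(202, 147)) = 1/(94097 - 2) = 1/94095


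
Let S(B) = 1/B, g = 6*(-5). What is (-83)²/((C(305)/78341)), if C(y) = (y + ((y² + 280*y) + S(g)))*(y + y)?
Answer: 1619073447/327075839 ≈ 4.9501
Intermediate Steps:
g = -30
C(y) = 2*y*(-1/30 + y² + 281*y) (C(y) = (y + ((y² + 280*y) + 1/(-30)))*(y + y) = (y + ((y² + 280*y) - 1/30))*(2*y) = (y + (-1/30 + y² + 280*y))*(2*y) = (-1/30 + y² + 281*y)*(2*y) = 2*y*(-1/30 + y² + 281*y))
(-83)²/((C(305)/78341)) = (-83)²/((((1/15)*305*(-1 + 30*305² + 8430*305))/78341)) = 6889/((((1/15)*305*(-1 + 30*93025 + 2571150))*(1/78341))) = 6889/((((1/15)*305*(-1 + 2790750 + 2571150))*(1/78341))) = 6889/((((1/15)*305*5361899)*(1/78341))) = 6889/(((327075839/3)*(1/78341))) = 6889/(327075839/235023) = 6889*(235023/327075839) = 1619073447/327075839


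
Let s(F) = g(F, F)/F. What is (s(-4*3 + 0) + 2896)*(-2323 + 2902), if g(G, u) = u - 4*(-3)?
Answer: 1676784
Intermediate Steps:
g(G, u) = 12 + u (g(G, u) = u + 12 = 12 + u)
s(F) = (12 + F)/F
(s(-4*3 + 0) + 2896)*(-2323 + 2902) = ((12 + (-4*3 + 0))/(-4*3 + 0) + 2896)*(-2323 + 2902) = ((12 + (-12 + 0))/(-12 + 0) + 2896)*579 = ((12 - 12)/(-12) + 2896)*579 = (-1/12*0 + 2896)*579 = (0 + 2896)*579 = 2896*579 = 1676784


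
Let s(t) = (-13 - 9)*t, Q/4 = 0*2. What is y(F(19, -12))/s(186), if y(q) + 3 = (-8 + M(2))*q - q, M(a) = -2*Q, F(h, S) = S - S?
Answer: 1/1364 ≈ 0.00073314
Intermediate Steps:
Q = 0 (Q = 4*(0*2) = 4*0 = 0)
F(h, S) = 0
s(t) = -22*t
M(a) = 0 (M(a) = -2*0 = 0)
y(q) = -3 - 9*q (y(q) = -3 + ((-8 + 0)*q - q) = -3 + (-8*q - q) = -3 - 9*q)
y(F(19, -12))/s(186) = (-3 - 9*0)/((-22*186)) = (-3 + 0)/(-4092) = -3*(-1/4092) = 1/1364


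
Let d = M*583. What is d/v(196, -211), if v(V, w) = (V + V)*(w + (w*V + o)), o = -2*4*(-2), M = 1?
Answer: -583/16287992 ≈ -3.5793e-5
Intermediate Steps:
o = 16 (o = -8*(-2) = 16)
v(V, w) = 2*V*(16 + w + V*w) (v(V, w) = (V + V)*(w + (w*V + 16)) = (2*V)*(w + (V*w + 16)) = (2*V)*(w + (16 + V*w)) = (2*V)*(16 + w + V*w) = 2*V*(16 + w + V*w))
d = 583 (d = 1*583 = 583)
d/v(196, -211) = 583/((2*196*(16 - 211 + 196*(-211)))) = 583/((2*196*(16 - 211 - 41356))) = 583/((2*196*(-41551))) = 583/(-16287992) = 583*(-1/16287992) = -583/16287992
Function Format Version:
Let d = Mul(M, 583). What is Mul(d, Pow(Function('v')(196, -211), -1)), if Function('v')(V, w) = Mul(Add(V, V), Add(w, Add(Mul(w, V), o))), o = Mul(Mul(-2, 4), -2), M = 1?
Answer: Rational(-583, 16287992) ≈ -3.5793e-5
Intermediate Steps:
o = 16 (o = Mul(-8, -2) = 16)
Function('v')(V, w) = Mul(2, V, Add(16, w, Mul(V, w))) (Function('v')(V, w) = Mul(Add(V, V), Add(w, Add(Mul(w, V), 16))) = Mul(Mul(2, V), Add(w, Add(Mul(V, w), 16))) = Mul(Mul(2, V), Add(w, Add(16, Mul(V, w)))) = Mul(Mul(2, V), Add(16, w, Mul(V, w))) = Mul(2, V, Add(16, w, Mul(V, w))))
d = 583 (d = Mul(1, 583) = 583)
Mul(d, Pow(Function('v')(196, -211), -1)) = Mul(583, Pow(Mul(2, 196, Add(16, -211, Mul(196, -211))), -1)) = Mul(583, Pow(Mul(2, 196, Add(16, -211, -41356)), -1)) = Mul(583, Pow(Mul(2, 196, -41551), -1)) = Mul(583, Pow(-16287992, -1)) = Mul(583, Rational(-1, 16287992)) = Rational(-583, 16287992)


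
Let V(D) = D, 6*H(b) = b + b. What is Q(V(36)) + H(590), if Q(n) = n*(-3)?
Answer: 266/3 ≈ 88.667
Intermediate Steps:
H(b) = b/3 (H(b) = (b + b)/6 = (2*b)/6 = b/3)
Q(n) = -3*n
Q(V(36)) + H(590) = -3*36 + (1/3)*590 = -108 + 590/3 = 266/3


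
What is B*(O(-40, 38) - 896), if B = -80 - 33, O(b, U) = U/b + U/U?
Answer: 2024847/20 ≈ 1.0124e+5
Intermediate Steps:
O(b, U) = 1 + U/b (O(b, U) = U/b + 1 = 1 + U/b)
B = -113
B*(O(-40, 38) - 896) = -113*((38 - 40)/(-40) - 896) = -113*(-1/40*(-2) - 896) = -113*(1/20 - 896) = -113*(-17919/20) = 2024847/20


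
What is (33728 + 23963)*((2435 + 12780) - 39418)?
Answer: -1396295273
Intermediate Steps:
(33728 + 23963)*((2435 + 12780) - 39418) = 57691*(15215 - 39418) = 57691*(-24203) = -1396295273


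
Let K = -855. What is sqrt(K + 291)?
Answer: 2*I*sqrt(141) ≈ 23.749*I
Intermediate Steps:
sqrt(K + 291) = sqrt(-855 + 291) = sqrt(-564) = 2*I*sqrt(141)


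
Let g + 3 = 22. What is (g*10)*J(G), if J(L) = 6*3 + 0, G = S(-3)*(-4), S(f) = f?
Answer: 3420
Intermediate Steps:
G = 12 (G = -3*(-4) = 12)
J(L) = 18 (J(L) = 18 + 0 = 18)
g = 19 (g = -3 + 22 = 19)
(g*10)*J(G) = (19*10)*18 = 190*18 = 3420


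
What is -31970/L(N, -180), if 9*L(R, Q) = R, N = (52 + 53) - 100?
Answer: -57546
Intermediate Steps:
N = 5 (N = 105 - 100 = 5)
L(R, Q) = R/9
-31970/L(N, -180) = -31970/((1/9)*5) = -31970/5/9 = -31970*9/5 = -57546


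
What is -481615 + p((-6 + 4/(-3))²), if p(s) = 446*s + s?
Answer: -1372729/3 ≈ -4.5758e+5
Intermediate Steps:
p(s) = 447*s
-481615 + p((-6 + 4/(-3))²) = -481615 + 447*(-6 + 4/(-3))² = -481615 + 447*(-6 + 4*(-⅓))² = -481615 + 447*(-6 - 4/3)² = -481615 + 447*(-22/3)² = -481615 + 447*(484/9) = -481615 + 72116/3 = -1372729/3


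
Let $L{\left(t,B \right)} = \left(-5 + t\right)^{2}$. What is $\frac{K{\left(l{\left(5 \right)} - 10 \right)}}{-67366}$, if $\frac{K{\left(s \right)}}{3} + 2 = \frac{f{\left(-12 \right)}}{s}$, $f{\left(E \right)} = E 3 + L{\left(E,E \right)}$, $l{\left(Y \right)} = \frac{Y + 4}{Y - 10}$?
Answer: $\frac{4149}{3974594} \approx 0.0010439$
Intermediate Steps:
$l{\left(Y \right)} = \frac{4 + Y}{-10 + Y}$
$f{\left(E \right)} = \left(-5 + E\right)^{2} + 3 E$ ($f{\left(E \right)} = E 3 + \left(-5 + E\right)^{2} = 3 E + \left(-5 + E\right)^{2} = \left(-5 + E\right)^{2} + 3 E$)
$K{\left(s \right)} = -6 + \frac{759}{s}$ ($K{\left(s \right)} = -6 + 3 \frac{\left(-5 - 12\right)^{2} + 3 \left(-12\right)}{s} = -6 + 3 \frac{\left(-17\right)^{2} - 36}{s} = -6 + 3 \frac{289 - 36}{s} = -6 + 3 \frac{253}{s} = -6 + \frac{759}{s}$)
$\frac{K{\left(l{\left(5 \right)} - 10 \right)}}{-67366} = \frac{-6 + \frac{759}{\frac{4 + 5}{-10 + 5} - 10}}{-67366} = \left(-6 + \frac{759}{\frac{1}{-5} \cdot 9 - 10}\right) \left(- \frac{1}{67366}\right) = \left(-6 + \frac{759}{\left(- \frac{1}{5}\right) 9 - 10}\right) \left(- \frac{1}{67366}\right) = \left(-6 + \frac{759}{- \frac{9}{5} - 10}\right) \left(- \frac{1}{67366}\right) = \left(-6 + \frac{759}{- \frac{59}{5}}\right) \left(- \frac{1}{67366}\right) = \left(-6 + 759 \left(- \frac{5}{59}\right)\right) \left(- \frac{1}{67366}\right) = \left(-6 - \frac{3795}{59}\right) \left(- \frac{1}{67366}\right) = \left(- \frac{4149}{59}\right) \left(- \frac{1}{67366}\right) = \frac{4149}{3974594}$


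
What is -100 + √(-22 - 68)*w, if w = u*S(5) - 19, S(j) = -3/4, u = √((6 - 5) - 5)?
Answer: -100 + √10*(9/2 - 57*I) ≈ -85.77 - 180.25*I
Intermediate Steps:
u = 2*I (u = √(1 - 5) = √(-4) = 2*I ≈ 2.0*I)
S(j) = -¾ (S(j) = -3*¼ = -¾)
w = -19 - 3*I/2 (w = (2*I)*(-¾) - 19 = -3*I/2 - 19 = -19 - 3*I/2 ≈ -19.0 - 1.5*I)
-100 + √(-22 - 68)*w = -100 + √(-22 - 68)*(-19 - 3*I/2) = -100 + √(-90)*(-19 - 3*I/2) = -100 + (3*I*√10)*(-19 - 3*I/2) = -100 + 3*I*√10*(-19 - 3*I/2)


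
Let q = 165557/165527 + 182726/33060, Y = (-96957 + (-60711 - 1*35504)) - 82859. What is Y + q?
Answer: -755247482860099/2736161310 ≈ -2.7602e+5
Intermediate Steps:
Y = -276031 (Y = (-96957 + (-60711 - 35504)) - 82859 = (-96957 - 96215) - 82859 = -193172 - 82859 = -276031)
q = 17859700511/2736161310 (q = 165557*(1/165527) + 182726*(1/33060) = 165557/165527 + 91363/16530 = 17859700511/2736161310 ≈ 6.5273)
Y + q = -276031 + 17859700511/2736161310 = -755247482860099/2736161310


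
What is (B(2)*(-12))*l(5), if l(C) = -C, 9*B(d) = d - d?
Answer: 0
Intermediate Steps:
B(d) = 0 (B(d) = (d - d)/9 = (1/9)*0 = 0)
(B(2)*(-12))*l(5) = (0*(-12))*(-1*5) = 0*(-5) = 0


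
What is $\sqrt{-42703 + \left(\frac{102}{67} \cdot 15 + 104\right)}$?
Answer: $\frac{i \sqrt{191124401}}{67} \approx 206.34 i$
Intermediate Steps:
$\sqrt{-42703 + \left(\frac{102}{67} \cdot 15 + 104\right)} = \sqrt{-42703 + \left(\frac{1530}{67} + 104\right)} = \sqrt{-42703 + \frac{8498}{67}} = \sqrt{- \frac{2852603}{67}} = \frac{i \sqrt{191124401}}{67}$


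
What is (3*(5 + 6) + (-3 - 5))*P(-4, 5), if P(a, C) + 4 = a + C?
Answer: -75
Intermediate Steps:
P(a, C) = -4 + C + a (P(a, C) = -4 + (a + C) = -4 + (C + a) = -4 + C + a)
(3*(5 + 6) + (-3 - 5))*P(-4, 5) = (3*(5 + 6) + (-3 - 5))*(-4 + 5 - 4) = (3*11 - 8)*(-3) = (33 - 8)*(-3) = 25*(-3) = -75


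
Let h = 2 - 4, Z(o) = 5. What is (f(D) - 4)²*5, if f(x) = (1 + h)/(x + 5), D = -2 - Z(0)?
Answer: 245/4 ≈ 61.250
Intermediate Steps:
h = -2
D = -7 (D = -2 - 1*5 = -2 - 5 = -7)
f(x) = -1/(5 + x) (f(x) = (1 - 2)/(x + 5) = -1/(5 + x))
(f(D) - 4)²*5 = (-1/(5 - 7) - 4)²*5 = (-1/(-2) - 4)²*5 = (-1*(-½) - 4)²*5 = (½ - 4)²*5 = (-7/2)²*5 = (49/4)*5 = 245/4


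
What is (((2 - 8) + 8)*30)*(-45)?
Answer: -2700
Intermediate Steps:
(((2 - 8) + 8)*30)*(-45) = ((-6 + 8)*30)*(-45) = (2*30)*(-45) = 60*(-45) = -2700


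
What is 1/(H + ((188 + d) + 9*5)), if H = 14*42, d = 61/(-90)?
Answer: 90/73829 ≈ 0.0012190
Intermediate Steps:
d = -61/90 (d = 61*(-1/90) = -61/90 ≈ -0.67778)
H = 588
1/(H + ((188 + d) + 9*5)) = 1/(588 + ((188 - 61/90) + 9*5)) = 1/(588 + (16859/90 + 45)) = 1/(588 + 20909/90) = 1/(73829/90) = 90/73829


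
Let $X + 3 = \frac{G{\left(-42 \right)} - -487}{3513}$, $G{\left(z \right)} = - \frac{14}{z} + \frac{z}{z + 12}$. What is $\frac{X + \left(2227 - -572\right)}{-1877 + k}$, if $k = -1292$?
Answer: $- \frac{147342551}{166990455} \approx -0.88234$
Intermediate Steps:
$G{\left(z \right)} = - \frac{14}{z} + \frac{z}{12 + z}$
$X = - \frac{150754}{52695}$ ($X = -3 + \frac{\frac{-168 + \left(-42\right)^{2} - -588}{\left(-42\right) \left(12 - 42\right)} - -487}{3513} = -3 + \left(- \frac{-168 + 1764 + 588}{42 \left(-30\right)} + 487\right) \frac{1}{3513} = -3 + \left(\left(- \frac{1}{42}\right) \left(- \frac{1}{30}\right) 2184 + 487\right) \frac{1}{3513} = -3 + \left(\frac{26}{15} + 487\right) \frac{1}{3513} = -3 + \frac{7331}{15} \cdot \frac{1}{3513} = -3 + \frac{7331}{52695} = - \frac{150754}{52695} \approx -2.8609$)
$\frac{X + \left(2227 - -572\right)}{-1877 + k} = \frac{- \frac{150754}{52695} + \left(2227 - -572\right)}{-1877 - 1292} = \frac{- \frac{150754}{52695} + \left(2227 + 572\right)}{-3169} = \left(- \frac{150754}{52695} + 2799\right) \left(- \frac{1}{3169}\right) = \frac{147342551}{52695} \left(- \frac{1}{3169}\right) = - \frac{147342551}{166990455}$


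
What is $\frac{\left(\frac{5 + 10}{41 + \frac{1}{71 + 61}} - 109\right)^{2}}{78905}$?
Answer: $\frac{345787513369}{2311961396945} \approx 0.14956$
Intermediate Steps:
$\frac{\left(\frac{5 + 10}{41 + \frac{1}{71 + 61}} - 109\right)^{2}}{78905} = \left(\frac{15}{41 + \frac{1}{132}} - 109\right)^{2} \cdot \frac{1}{78905} = \left(\frac{15}{\frac{5413}{132}} - 109\right)^{2} \cdot \frac{1}{78905} = \left(15 \cdot \frac{132}{5413} - 109\right)^{2} \cdot \frac{1}{78905} = \left(\frac{1980}{5413} - 109\right)^{2} \cdot \frac{1}{78905} = \left(- \frac{588037}{5413}\right)^{2} \cdot \frac{1}{78905} = \frac{345787513369}{29300569} \cdot \frac{1}{78905} = \frac{345787513369}{2311961396945}$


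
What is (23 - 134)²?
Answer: 12321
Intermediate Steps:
(23 - 134)² = (-111)² = 12321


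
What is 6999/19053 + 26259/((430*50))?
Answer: 216930409/136546500 ≈ 1.5887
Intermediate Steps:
6999/19053 + 26259/((430*50)) = 6999*(1/19053) + 26259/21500 = 2333/6351 + 26259*(1/21500) = 2333/6351 + 26259/21500 = 216930409/136546500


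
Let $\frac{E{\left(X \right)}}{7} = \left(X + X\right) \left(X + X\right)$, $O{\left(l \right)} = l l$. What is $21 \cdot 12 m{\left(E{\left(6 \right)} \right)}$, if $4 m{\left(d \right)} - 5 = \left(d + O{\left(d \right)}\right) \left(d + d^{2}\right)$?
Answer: $65169433550907$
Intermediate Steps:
$O{\left(l \right)} = l^{2}$
$E{\left(X \right)} = 28 X^{2}$ ($E{\left(X \right)} = 7 \left(X + X\right) \left(X + X\right) = 7 \cdot 2 X 2 X = 7 \cdot 4 X^{2} = 28 X^{2}$)
$m{\left(d \right)} = \frac{5}{4} + \frac{\left(d + d^{2}\right)^{2}}{4}$ ($m{\left(d \right)} = \frac{5}{4} + \frac{\left(d + d^{2}\right) \left(d + d^{2}\right)}{4} = \frac{5}{4} + \frac{\left(d + d^{2}\right)^{2}}{4}$)
$21 \cdot 12 m{\left(E{\left(6 \right)} \right)} = 21 \cdot 12 \left(\frac{5}{4} + \frac{\left(28 \cdot 6^{2}\right)^{3}}{2} + \frac{\left(28 \cdot 6^{2}\right)^{2}}{4} + \frac{\left(28 \cdot 6^{2}\right)^{4}}{4}\right) = 252 \left(\frac{5}{4} + \frac{\left(28 \cdot 36\right)^{3}}{2} + \frac{\left(28 \cdot 36\right)^{2}}{4} + \frac{\left(28 \cdot 36\right)^{4}}{4}\right) = 252 \left(\frac{5}{4} + \frac{1008^{3}}{2} + \frac{1008^{2}}{4} + \frac{1008^{4}}{4}\right) = 252 \left(\frac{5}{4} + \frac{1}{2} \cdot 1024192512 + \frac{1}{4} \cdot 1016064 + \frac{1}{4} \cdot 1032386052096\right) = 252 \left(\frac{5}{4} + 512096256 + 254016 + 258096513024\right) = 252 \cdot \frac{1034435453189}{4} = 65169433550907$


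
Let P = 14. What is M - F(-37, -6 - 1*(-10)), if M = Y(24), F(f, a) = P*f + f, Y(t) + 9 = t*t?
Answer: 1122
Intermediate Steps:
Y(t) = -9 + t**2 (Y(t) = -9 + t*t = -9 + t**2)
F(f, a) = 15*f (F(f, a) = 14*f + f = 15*f)
M = 567 (M = -9 + 24**2 = -9 + 576 = 567)
M - F(-37, -6 - 1*(-10)) = 567 - 15*(-37) = 567 - 1*(-555) = 567 + 555 = 1122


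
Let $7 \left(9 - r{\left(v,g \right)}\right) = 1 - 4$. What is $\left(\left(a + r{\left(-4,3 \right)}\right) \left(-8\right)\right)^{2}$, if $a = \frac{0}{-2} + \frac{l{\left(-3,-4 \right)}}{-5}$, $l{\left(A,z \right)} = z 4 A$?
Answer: $\frac{2304}{1225} \approx 1.8808$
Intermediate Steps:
$l{\left(A,z \right)} = 4 A z$ ($l{\left(A,z \right)} = 4 z A = 4 A z$)
$r{\left(v,g \right)} = \frac{66}{7}$ ($r{\left(v,g \right)} = 9 - \frac{1 - 4}{7} = 9 - - \frac{3}{7} = 9 + \frac{3}{7} = \frac{66}{7}$)
$a = - \frac{48}{5}$ ($a = \frac{0}{-2} + \frac{4 \left(-3\right) \left(-4\right)}{-5} = 0 \left(- \frac{1}{2}\right) + 48 \left(- \frac{1}{5}\right) = 0 - \frac{48}{5} = - \frac{48}{5} \approx -9.6$)
$\left(\left(a + r{\left(-4,3 \right)}\right) \left(-8\right)\right)^{2} = \left(\left(- \frac{48}{5} + \frac{66}{7}\right) \left(-8\right)\right)^{2} = \left(\left(- \frac{6}{35}\right) \left(-8\right)\right)^{2} = \left(\frac{48}{35}\right)^{2} = \frac{2304}{1225}$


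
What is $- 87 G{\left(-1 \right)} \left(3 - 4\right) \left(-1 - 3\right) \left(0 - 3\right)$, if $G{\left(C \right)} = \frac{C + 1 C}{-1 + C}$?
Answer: $1044$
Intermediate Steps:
$G{\left(C \right)} = \frac{2 C}{-1 + C}$ ($G{\left(C \right)} = \frac{C + C}{-1 + C} = \frac{2 C}{-1 + C}$)
$- 87 G{\left(-1 \right)} \left(3 - 4\right) \left(-1 - 3\right) \left(0 - 3\right) = - 87 \cdot 2 \left(-1\right) \frac{1}{-1 - 1} \left(3 - 4\right) \left(-1 - 3\right) \left(0 - 3\right) = - 87 \cdot 2 \left(-1\right) \frac{1}{-2} \left(-1\right) \left(\left(-4\right) \left(-3\right)\right) = - 87 \cdot 2 \left(-1\right) \left(- \frac{1}{2}\right) \left(-1\right) 12 = - 87 \cdot 1 \left(-1\right) 12 = \left(-87\right) \left(-1\right) 12 = 87 \cdot 12 = 1044$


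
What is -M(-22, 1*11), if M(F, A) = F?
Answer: 22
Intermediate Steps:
-M(-22, 1*11) = -1*(-22) = 22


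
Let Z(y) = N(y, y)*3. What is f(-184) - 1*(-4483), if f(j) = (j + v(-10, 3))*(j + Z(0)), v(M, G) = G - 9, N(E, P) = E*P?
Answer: 39443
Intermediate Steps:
v(M, G) = -9 + G
Z(y) = 3*y² (Z(y) = (y*y)*3 = y²*3 = 3*y²)
f(j) = j*(-6 + j) (f(j) = (j + (-9 + 3))*(j + 3*0²) = (j - 6)*(j + 3*0) = (-6 + j)*(j + 0) = (-6 + j)*j = j*(-6 + j))
f(-184) - 1*(-4483) = -184*(-6 - 184) - 1*(-4483) = -184*(-190) + 4483 = 34960 + 4483 = 39443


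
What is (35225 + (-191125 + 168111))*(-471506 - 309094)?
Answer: -9531906600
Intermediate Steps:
(35225 + (-191125 + 168111))*(-471506 - 309094) = (35225 - 23014)*(-780600) = 12211*(-780600) = -9531906600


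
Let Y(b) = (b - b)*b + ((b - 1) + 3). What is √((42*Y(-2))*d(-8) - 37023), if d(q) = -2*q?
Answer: I*√37023 ≈ 192.41*I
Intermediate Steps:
Y(b) = 2 + b (Y(b) = 0*b + ((-1 + b) + 3) = 0 + (2 + b) = 2 + b)
√((42*Y(-2))*d(-8) - 37023) = √((42*(2 - 2))*(-2*(-8)) - 37023) = √((42*0)*16 - 37023) = √(0*16 - 37023) = √(0 - 37023) = √(-37023) = I*√37023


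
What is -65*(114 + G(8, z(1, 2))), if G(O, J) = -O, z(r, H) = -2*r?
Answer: -6890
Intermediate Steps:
-65*(114 + G(8, z(1, 2))) = -65*(114 - 1*8) = -65*(114 - 8) = -65*106 = -6890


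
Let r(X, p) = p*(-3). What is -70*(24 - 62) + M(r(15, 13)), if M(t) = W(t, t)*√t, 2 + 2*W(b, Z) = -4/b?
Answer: 2660 - 37*I*√39/39 ≈ 2660.0 - 5.9247*I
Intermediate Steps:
W(b, Z) = -1 - 2/b (W(b, Z) = -1 + (-4/b)/2 = -1 - 2/b)
r(X, p) = -3*p
M(t) = (-2 - t)/√t (M(t) = ((-2 - t)/t)*√t = (-2 - t)/√t)
-70*(24 - 62) + M(r(15, 13)) = -70*(24 - 62) + (-2 - (-3)*13)/√(-3*13) = -70*(-38) + (-2 - 1*(-39))/√(-39) = 2660 + (-I*√39/39)*(-2 + 39) = 2660 - I*√39/39*37 = 2660 - 37*I*√39/39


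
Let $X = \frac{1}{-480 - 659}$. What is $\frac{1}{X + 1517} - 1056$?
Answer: $- \frac{1824621133}{1727862} \approx -1056.0$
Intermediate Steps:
$X = - \frac{1}{1139}$ ($X = \frac{1}{-1139} = - \frac{1}{1139} \approx -0.00087796$)
$\frac{1}{X + 1517} - 1056 = \frac{1}{- \frac{1}{1139} + 1517} - 1056 = \frac{1}{\frac{1727862}{1139}} - 1056 = \frac{1139}{1727862} - 1056 = - \frac{1824621133}{1727862}$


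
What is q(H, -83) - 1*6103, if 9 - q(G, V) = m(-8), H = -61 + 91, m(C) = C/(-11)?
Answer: -67042/11 ≈ -6094.7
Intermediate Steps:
m(C) = -C/11 (m(C) = C*(-1/11) = -C/11)
H = 30
q(G, V) = 91/11 (q(G, V) = 9 - (-1)*(-8)/11 = 9 - 1*8/11 = 9 - 8/11 = 91/11)
q(H, -83) - 1*6103 = 91/11 - 1*6103 = 91/11 - 6103 = -67042/11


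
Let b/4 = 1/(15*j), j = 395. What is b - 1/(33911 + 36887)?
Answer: 277267/419478150 ≈ 0.00066098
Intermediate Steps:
b = 4/5925 (b = 4/((15*395)) = 4/5925 ≈ 0.00067511)
b - 1/(33911 + 36887) = 4/5925 - 1/(33911 + 36887) = 4/5925 - 1/70798 = 277267/419478150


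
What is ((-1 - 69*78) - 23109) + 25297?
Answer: -3195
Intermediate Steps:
((-1 - 69*78) - 23109) + 25297 = ((-1 - 5382) - 23109) + 25297 = (-5383 - 23109) + 25297 = -28492 + 25297 = -3195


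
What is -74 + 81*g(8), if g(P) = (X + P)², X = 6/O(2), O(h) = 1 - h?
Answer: 250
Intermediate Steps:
X = -6 (X = 6/(1 - 1*2) = 6/(1 - 2) = 6/(-1) = 6*(-1) = -6)
g(P) = (-6 + P)²
-74 + 81*g(8) = -74 + 81*(-6 + 8)² = -74 + 81*2² = -74 + 81*4 = -74 + 324 = 250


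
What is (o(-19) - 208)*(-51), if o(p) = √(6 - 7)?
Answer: 10608 - 51*I ≈ 10608.0 - 51.0*I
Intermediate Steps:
o(p) = I (o(p) = √(-1) = I)
(o(-19) - 208)*(-51) = (I - 208)*(-51) = (-208 + I)*(-51) = 10608 - 51*I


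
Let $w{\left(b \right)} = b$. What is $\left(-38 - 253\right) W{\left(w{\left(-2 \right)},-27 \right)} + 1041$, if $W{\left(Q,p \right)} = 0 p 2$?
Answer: $1041$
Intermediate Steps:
$W{\left(Q,p \right)} = 0$ ($W{\left(Q,p \right)} = 0 \cdot 2 = 0$)
$\left(-38 - 253\right) W{\left(w{\left(-2 \right)},-27 \right)} + 1041 = \left(-38 - 253\right) 0 + 1041 = \left(-291\right) 0 + 1041 = 0 + 1041 = 1041$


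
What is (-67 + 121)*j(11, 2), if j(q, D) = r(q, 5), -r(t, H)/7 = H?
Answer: -1890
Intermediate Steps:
r(t, H) = -7*H
j(q, D) = -35 (j(q, D) = -7*5 = -35)
(-67 + 121)*j(11, 2) = (-67 + 121)*(-35) = 54*(-35) = -1890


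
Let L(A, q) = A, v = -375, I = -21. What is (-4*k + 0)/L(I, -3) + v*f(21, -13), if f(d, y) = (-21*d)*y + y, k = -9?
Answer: -15015012/7 ≈ -2.1450e+6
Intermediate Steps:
f(d, y) = y - 21*d*y (f(d, y) = -21*d*y + y = y - 21*d*y)
(-4*k + 0)/L(I, -3) + v*f(21, -13) = (-4*(-9) + 0)/(-21) - (-4875)*(1 - 21*21) = (36 + 0)*(-1/21) - (-4875)*(1 - 441) = 36*(-1/21) - (-4875)*(-440) = -12/7 - 375*5720 = -12/7 - 2145000 = -15015012/7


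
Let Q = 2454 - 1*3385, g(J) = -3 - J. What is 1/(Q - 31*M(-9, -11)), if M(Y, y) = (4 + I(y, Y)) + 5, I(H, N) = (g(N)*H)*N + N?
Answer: -1/19345 ≈ -5.1693e-5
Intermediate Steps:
Q = -931 (Q = 2454 - 3385 = -931)
I(H, N) = N + H*N*(-3 - N) (I(H, N) = ((-3 - N)*H)*N + N = (H*(-3 - N))*N + N = H*N*(-3 - N) + N = N + H*N*(-3 - N))
M(Y, y) = 9 - Y*(-1 + y*(3 + Y)) (M(Y, y) = (4 - Y*(-1 + y*(3 + Y))) + 5 = 9 - Y*(-1 + y*(3 + Y)))
1/(Q - 31*M(-9, -11)) = 1/(-931 - 31*(9 - 1*(-9)*(-1 - 11*(3 - 9)))) = 1/(-931 - 31*(9 - 1*(-9)*(-1 - 11*(-6)))) = 1/(-931 - 31*(9 - 1*(-9)*(-1 + 66))) = 1/(-931 - 31*(9 - 1*(-9)*65)) = 1/(-931 - 31*(9 + 585)) = 1/(-931 - 31*594) = 1/(-931 - 18414) = 1/(-19345) = -1/19345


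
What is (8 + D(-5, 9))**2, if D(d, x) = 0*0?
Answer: 64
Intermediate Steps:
D(d, x) = 0
(8 + D(-5, 9))**2 = (8 + 0)**2 = 8**2 = 64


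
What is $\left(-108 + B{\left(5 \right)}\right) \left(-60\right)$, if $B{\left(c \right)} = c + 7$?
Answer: $5760$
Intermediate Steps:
$B{\left(c \right)} = 7 + c$
$\left(-108 + B{\left(5 \right)}\right) \left(-60\right) = \left(-108 + \left(7 + 5\right)\right) \left(-60\right) = \left(-108 + 12\right) \left(-60\right) = \left(-96\right) \left(-60\right) = 5760$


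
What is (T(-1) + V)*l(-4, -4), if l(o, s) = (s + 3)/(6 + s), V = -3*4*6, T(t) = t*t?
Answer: 71/2 ≈ 35.500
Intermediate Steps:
T(t) = t²
V = -72 (V = -12*6 = -72)
l(o, s) = (3 + s)/(6 + s)
(T(-1) + V)*l(-4, -4) = ((-1)² - 72)*((3 - 4)/(6 - 4)) = (1 - 72)*(-1/2) = -71*(-1)/2 = -71*(-½) = 71/2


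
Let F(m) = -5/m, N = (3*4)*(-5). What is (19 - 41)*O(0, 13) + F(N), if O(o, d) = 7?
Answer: -1847/12 ≈ -153.92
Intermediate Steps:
N = -60 (N = 12*(-5) = -60)
F(m) = -5/m
(19 - 41)*O(0, 13) + F(N) = (19 - 41)*7 - 5/(-60) = -22*7 - 5*(-1/60) = -154 + 1/12 = -1847/12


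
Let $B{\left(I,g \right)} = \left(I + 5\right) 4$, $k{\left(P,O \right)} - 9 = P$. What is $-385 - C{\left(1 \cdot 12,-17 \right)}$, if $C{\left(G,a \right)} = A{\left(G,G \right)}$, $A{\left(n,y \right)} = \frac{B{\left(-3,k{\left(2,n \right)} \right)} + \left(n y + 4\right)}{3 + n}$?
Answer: $- \frac{1977}{5} \approx -395.4$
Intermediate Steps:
$k{\left(P,O \right)} = 9 + P$
$B{\left(I,g \right)} = 20 + 4 I$ ($B{\left(I,g \right)} = \left(5 + I\right) 4 = 20 + 4 I$)
$A{\left(n,y \right)} = \frac{12 + n y}{3 + n}$ ($A{\left(n,y \right)} = \frac{\left(20 + 4 \left(-3\right)\right) + \left(n y + 4\right)}{3 + n} = \frac{\left(20 - 12\right) + \left(4 + n y\right)}{3 + n} = \frac{8 + \left(4 + n y\right)}{3 + n} = \frac{12 + n y}{3 + n}$)
$C{\left(G,a \right)} = \frac{12 + G^{2}}{3 + G}$ ($C{\left(G,a \right)} = \frac{12 + G G}{3 + G} = \frac{12 + G^{2}}{3 + G}$)
$-385 - C{\left(1 \cdot 12,-17 \right)} = -385 - \frac{12 + \left(1 \cdot 12\right)^{2}}{3 + 1 \cdot 12} = -385 - \frac{12 + 12^{2}}{3 + 12} = -385 - \frac{12 + 144}{15} = -385 - \frac{1}{15} \cdot 156 = -385 - \frac{52}{5} = - \frac{1977}{5}$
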